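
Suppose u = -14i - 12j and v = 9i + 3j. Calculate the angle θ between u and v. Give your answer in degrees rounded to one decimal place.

u · v = (-14)·9 + (-12)·3 = -126 - 36 = -162
|u|² = 196 + 144 = 340,  |u| = √340 ≈ 18.439089
|v|² = 81 + 9 = 90,  |v| = √90 ≈ 9.486833
cos θ = -162 / (18.439089 · 9.486833) ≈ -0.92609
θ = arccos(-0.92609) ≈ 157.8°

157.8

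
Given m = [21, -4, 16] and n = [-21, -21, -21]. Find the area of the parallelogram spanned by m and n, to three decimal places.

680.478

i: (-4)·(-21) - 16·(-21) = 84 - (-336) = 420
j: 16·(-21) - 21·(-21) = -336 - (-441) = 105
k: 21·(-21) - (-4)·(-21) = -441 - 84 = -525
m × n = (420, 105, -525)
|m × n| = √(420² + 105² + (-525)²) = √463050 ≈ 680.4778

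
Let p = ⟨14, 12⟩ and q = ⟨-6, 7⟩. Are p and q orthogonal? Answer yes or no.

p · q = 14·(-6) + 12·7 = -84 + 84 = 0
Zero, so the vectors are orthogonal.

yes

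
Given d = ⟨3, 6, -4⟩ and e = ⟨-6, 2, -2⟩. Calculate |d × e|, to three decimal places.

51.769

i: 6·(-2) - (-4)·2 = -12 - (-8) = -4
j: (-4)·(-6) - 3·(-2) = 24 - (-6) = 30
k: 3·2 - 6·(-6) = 6 - (-36) = 42
d × e = (-4, 30, 42)
|d × e| = √((-4)² + 30² + 42²) = √2680 ≈ 51.7687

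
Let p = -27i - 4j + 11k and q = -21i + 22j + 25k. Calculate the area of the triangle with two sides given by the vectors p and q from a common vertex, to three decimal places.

439.825

i: (-4)·25 - 11·22 = -100 - 242 = -342
j: 11·(-21) - (-27)·25 = -231 - (-675) = 444
k: (-27)·22 - (-4)·(-21) = -594 - 84 = -678
p × q = (-342, 444, -678)
|p × q| = √((-342)² + 444² + (-678)²) = √773784 ≈ 879.6499
area = ½ · 879.6499 ≈ 439.825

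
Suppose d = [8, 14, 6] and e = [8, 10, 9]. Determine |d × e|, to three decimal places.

i: 14·9 - 6·10 = 126 - 60 = 66
j: 6·8 - 8·9 = 48 - 72 = -24
k: 8·10 - 14·8 = 80 - 112 = -32
d × e = (66, -24, -32)
|d × e| = √(66² + (-24)² + (-32)²) = √5956 ≈ 77.1751

77.175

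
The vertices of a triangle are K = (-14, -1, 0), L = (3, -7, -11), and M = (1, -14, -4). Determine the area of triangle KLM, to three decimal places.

100.910

KL = (17, -6, -11),  KM = (15, -13, -4)
i: (-6)·(-4) - (-11)·(-13) = 24 - 143 = -119
j: (-11)·15 - 17·(-4) = -165 - (-68) = -97
k: 17·(-13) - (-6)·15 = -221 - (-90) = -131
KL × KM = (-119, -97, -131)
|KL × KM| = √40731 ≈ 201.8192
area = ½ · 201.8192 ≈ 100.910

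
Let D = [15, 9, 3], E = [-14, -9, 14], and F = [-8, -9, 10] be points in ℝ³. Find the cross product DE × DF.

(72, -50, 108)

DE = (-29, -18, 11)
DF = (-23, -18, 7)
i: (-18)·7 - 11·(-18) = -126 - (-198) = 72
j: 11·(-23) - (-29)·7 = -253 - (-203) = -50
k: (-29)·(-18) - (-18)·(-23) = 522 - 414 = 108
DE × DF = (72, -50, 108)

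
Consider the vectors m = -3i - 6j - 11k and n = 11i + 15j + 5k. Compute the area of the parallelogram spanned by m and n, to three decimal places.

172.922

i: (-6)·5 - (-11)·15 = -30 - (-165) = 135
j: (-11)·11 - (-3)·5 = -121 - (-15) = -106
k: (-3)·15 - (-6)·11 = -45 - (-66) = 21
m × n = (135, -106, 21)
|m × n| = √(135² + (-106)² + 21²) = √29902 ≈ 172.9219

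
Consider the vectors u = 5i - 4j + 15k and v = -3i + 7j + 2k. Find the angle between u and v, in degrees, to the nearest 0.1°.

95.8

u · v = 5·(-3) + (-4)·7 + 15·2 = -15 - 28 + 30 = -13
|u|² = 25 + 16 + 225 = 266,  |u| = √266 ≈ 16.309506
|v|² = 9 + 49 + 4 = 62,  |v| = √62 ≈ 7.874008
cos θ = -13 / (16.309506 · 7.874008) ≈ -0.10123
θ = arccos(-0.10123) ≈ 95.8°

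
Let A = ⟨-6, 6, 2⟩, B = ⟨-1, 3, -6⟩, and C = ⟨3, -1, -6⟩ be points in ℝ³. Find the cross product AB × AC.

AB = (5, -3, -8)
AC = (9, -7, -8)
i: (-3)·(-8) - (-8)·(-7) = 24 - 56 = -32
j: (-8)·9 - 5·(-8) = -72 - (-40) = -32
k: 5·(-7) - (-3)·9 = -35 - (-27) = -8
AB × AC = (-32, -32, -8)

(-32, -32, -8)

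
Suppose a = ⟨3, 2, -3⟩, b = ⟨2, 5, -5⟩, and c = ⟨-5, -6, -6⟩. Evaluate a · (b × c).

b × c:
i: 5·(-6) - (-5)·(-6) = -30 - 30 = -60
j: (-5)·(-5) - 2·(-6) = 25 - (-12) = 37
k: 2·(-6) - 5·(-5) = -12 - (-25) = 13
b × c = (-60, 37, 13)
a · (b × c) = 3·(-60) + 2·37 + (-3)·13 = -180 + 74 - 39 = -145

-145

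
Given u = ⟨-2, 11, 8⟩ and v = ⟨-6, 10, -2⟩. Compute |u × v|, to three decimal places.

i: 11·(-2) - 8·10 = -22 - 80 = -102
j: 8·(-6) - (-2)·(-2) = -48 - 4 = -52
k: (-2)·10 - 11·(-6) = -20 - (-66) = 46
u × v = (-102, -52, 46)
|u × v| = √((-102)² + (-52)² + 46²) = √15224 ≈ 123.3856

123.386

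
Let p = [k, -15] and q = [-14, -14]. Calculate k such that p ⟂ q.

15

p · q = k·(-14) + (-15)·(-14) = 210 - 14k
Set equal to 0: -14k = -210, so k = 15.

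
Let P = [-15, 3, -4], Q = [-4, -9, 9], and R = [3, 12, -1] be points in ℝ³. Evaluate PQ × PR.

PQ = (11, -12, 13)
PR = (18, 9, 3)
i: (-12)·3 - 13·9 = -36 - 117 = -153
j: 13·18 - 11·3 = 234 - 33 = 201
k: 11·9 - (-12)·18 = 99 - (-216) = 315
PQ × PR = (-153, 201, 315)

(-153, 201, 315)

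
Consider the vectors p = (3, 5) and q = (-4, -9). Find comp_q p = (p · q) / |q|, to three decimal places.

p · q = 3·(-4) + 5·(-9) = -12 - 45 = -57
|q| = √(16 + 81) = √97 ≈ 9.8489
comp_q p = -57 / √97 ≈ -5.787

-5.787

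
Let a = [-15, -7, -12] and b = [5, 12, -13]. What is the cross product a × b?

(235, -255, -145)

i: (-7)·(-13) - (-12)·12 = 91 - (-144) = 235
j: (-12)·5 - (-15)·(-13) = -60 - 195 = -255
k: (-15)·12 - (-7)·5 = -180 - (-35) = -145
a × b = (235, -255, -145)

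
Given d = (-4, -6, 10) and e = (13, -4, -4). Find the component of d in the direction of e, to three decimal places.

-4.796

d · e = (-4)·13 + (-6)·(-4) + 10·(-4) = -52 + 24 - 40 = -68
|e| = √(169 + 16 + 16) = √201 ≈ 14.1774
comp_e d = -68 / √201 ≈ -4.796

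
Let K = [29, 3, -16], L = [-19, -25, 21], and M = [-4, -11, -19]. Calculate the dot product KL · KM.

1865

KL = L − K = (-48, -28, 37)
KM = M − K = (-33, -14, -3)
KL · KM = (-48)·(-33) + (-28)·(-14) + 37·(-3) = 1584 + 392 - 111 = 1865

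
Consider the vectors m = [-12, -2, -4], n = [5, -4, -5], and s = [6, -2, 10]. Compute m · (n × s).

704

n × s:
i: (-4)·10 - (-5)·(-2) = -40 - 10 = -50
j: (-5)·6 - 5·10 = -30 - 50 = -80
k: 5·(-2) - (-4)·6 = -10 - (-24) = 14
n × s = (-50, -80, 14)
m · (n × s) = (-12)·(-50) + (-2)·(-80) + (-4)·14 = 600 + 160 - 56 = 704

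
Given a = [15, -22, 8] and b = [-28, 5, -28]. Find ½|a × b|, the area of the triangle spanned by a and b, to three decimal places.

i: (-22)·(-28) - 8·5 = 616 - 40 = 576
j: 8·(-28) - 15·(-28) = -224 - (-420) = 196
k: 15·5 - (-22)·(-28) = 75 - 616 = -541
a × b = (576, 196, -541)
|a × b| = √(576² + 196² + (-541)²) = √662873 ≈ 814.1701
area = ½ · 814.1701 ≈ 407.085

407.085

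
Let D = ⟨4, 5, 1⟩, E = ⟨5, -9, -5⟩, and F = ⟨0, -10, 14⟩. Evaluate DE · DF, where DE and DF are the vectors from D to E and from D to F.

128

DE = E − D = (1, -14, -6)
DF = F − D = (-4, -15, 13)
DE · DF = 1·(-4) + (-14)·(-15) + (-6)·13 = -4 + 210 - 78 = 128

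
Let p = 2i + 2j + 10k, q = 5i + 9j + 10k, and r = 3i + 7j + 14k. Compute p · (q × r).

112

q × r:
i: 9·14 - 10·7 = 126 - 70 = 56
j: 10·3 - 5·14 = 30 - 70 = -40
k: 5·7 - 9·3 = 35 - 27 = 8
q × r = (56, -40, 8)
p · (q × r) = 2·56 + 2·(-40) + 10·8 = 112 - 80 + 80 = 112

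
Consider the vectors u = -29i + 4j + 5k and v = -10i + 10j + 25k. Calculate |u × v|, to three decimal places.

721.543

i: 4·25 - 5·10 = 100 - 50 = 50
j: 5·(-10) - (-29)·25 = -50 - (-725) = 675
k: (-29)·10 - 4·(-10) = -290 - (-40) = -250
u × v = (50, 675, -250)
|u × v| = √(50² + 675² + (-250)²) = √520625 ≈ 721.5435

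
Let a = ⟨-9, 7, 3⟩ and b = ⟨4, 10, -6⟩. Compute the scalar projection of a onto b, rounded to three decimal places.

a · b = (-9)·4 + 7·10 + 3·(-6) = -36 + 70 - 18 = 16
|b| = √(16 + 100 + 36) = √152 ≈ 12.3288
comp_b a = 16 / √152 ≈ 1.298

1.298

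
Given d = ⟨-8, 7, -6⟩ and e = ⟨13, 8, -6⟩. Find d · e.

d · e = (-8)·13 + 7·8 + (-6)·(-6) = -104 + 56 + 36 = -12

-12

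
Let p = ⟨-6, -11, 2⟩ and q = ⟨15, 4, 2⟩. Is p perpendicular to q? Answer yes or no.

p · q = (-6)·15 + (-11)·4 + 2·2 = -90 - 44 + 4 = -130
Nonzero, so the vectors are not orthogonal.

no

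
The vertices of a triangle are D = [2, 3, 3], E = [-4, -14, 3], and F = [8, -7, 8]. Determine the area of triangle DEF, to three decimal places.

DE = (-6, -17, 0),  DF = (6, -10, 5)
i: (-17)·5 - 0·(-10) = -85 - 0 = -85
j: 0·6 - (-6)·5 = 0 - (-30) = 30
k: (-6)·(-10) - (-17)·6 = 60 - (-102) = 162
DE × DF = (-85, 30, 162)
|DE × DF| = √34369 ≈ 185.3888
area = ½ · 185.3888 ≈ 92.694

92.694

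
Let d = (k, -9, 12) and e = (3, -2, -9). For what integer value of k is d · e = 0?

30

d · e = k·3 + (-9)·(-2) + 12·(-9) = -90 + 3k
Set equal to 0: 3k = 90, so k = 30.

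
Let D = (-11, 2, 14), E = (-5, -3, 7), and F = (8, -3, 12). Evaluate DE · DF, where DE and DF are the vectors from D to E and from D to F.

DE = E − D = (6, -5, -7)
DF = F − D = (19, -5, -2)
DE · DF = 6·19 + (-5)·(-5) + (-7)·(-2) = 114 + 25 + 14 = 153

153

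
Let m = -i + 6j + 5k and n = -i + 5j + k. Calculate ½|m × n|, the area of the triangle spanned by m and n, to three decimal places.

9.721

i: 6·1 - 5·5 = 6 - 25 = -19
j: 5·(-1) - (-1)·1 = -5 - (-1) = -4
k: (-1)·5 - 6·(-1) = -5 - (-6) = 1
m × n = (-19, -4, 1)
|m × n| = √((-19)² + (-4)² + 1²) = √378 ≈ 19.4422
area = ½ · 19.4422 ≈ 9.721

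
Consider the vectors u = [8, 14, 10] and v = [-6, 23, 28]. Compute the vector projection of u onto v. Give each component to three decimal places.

(-2.464, 9.446, 11.499)

u · v = 8·(-6) + 14·23 + 10·28 = -48 + 322 + 280 = 554
|v|² = 36 + 529 + 784 = 1349
proj_v u = (554/1349) · (-6, 23, 28) ≈ (-2.464, 9.446, 11.499)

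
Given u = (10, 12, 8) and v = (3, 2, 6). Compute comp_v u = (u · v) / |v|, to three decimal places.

u · v = 10·3 + 12·2 + 8·6 = 30 + 24 + 48 = 102
|v| = √(9 + 4 + 36) = √49 ≈ 7.0000
comp_v u = 102 / √49 ≈ 14.571

14.571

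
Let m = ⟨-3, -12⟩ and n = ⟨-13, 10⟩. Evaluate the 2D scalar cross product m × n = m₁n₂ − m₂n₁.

-186

(-3)·10 - (-12)·(-13) = -30 - 156 = -186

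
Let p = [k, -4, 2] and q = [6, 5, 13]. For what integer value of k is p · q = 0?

p · q = k·6 + (-4)·5 + 2·13 = 6 + 6k
Set equal to 0: 6k = -6, so k = -1.

-1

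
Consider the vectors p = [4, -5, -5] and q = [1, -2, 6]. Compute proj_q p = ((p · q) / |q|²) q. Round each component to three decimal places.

p · q = 4·1 + (-5)·(-2) + (-5)·6 = 4 + 10 - 30 = -16
|q|² = 1 + 4 + 36 = 41
proj_q p = (-16/41) · (1, -2, 6) ≈ (-0.390, 0.780, -2.341)

(-0.390, 0.780, -2.341)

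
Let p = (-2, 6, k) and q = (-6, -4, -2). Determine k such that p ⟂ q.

-6

p · q = (-2)·(-6) + 6·(-4) + k·(-2) = -12 - 2k
Set equal to 0: -2k = 12, so k = -6.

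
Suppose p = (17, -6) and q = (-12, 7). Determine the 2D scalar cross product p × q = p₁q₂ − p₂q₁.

17·7 - (-6)·(-12) = 119 - 72 = 47

47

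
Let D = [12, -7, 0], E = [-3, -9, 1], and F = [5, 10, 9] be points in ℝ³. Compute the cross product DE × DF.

DE = (-15, -2, 1)
DF = (-7, 17, 9)
i: (-2)·9 - 1·17 = -18 - 17 = -35
j: 1·(-7) - (-15)·9 = -7 - (-135) = 128
k: (-15)·17 - (-2)·(-7) = -255 - 14 = -269
DE × DF = (-35, 128, -269)

(-35, 128, -269)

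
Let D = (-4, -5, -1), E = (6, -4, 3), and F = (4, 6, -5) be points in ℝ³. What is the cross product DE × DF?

(-48, 72, 102)

DE = (10, 1, 4)
DF = (8, 11, -4)
i: 1·(-4) - 4·11 = -4 - 44 = -48
j: 4·8 - 10·(-4) = 32 - (-40) = 72
k: 10·11 - 1·8 = 110 - 8 = 102
DE × DF = (-48, 72, 102)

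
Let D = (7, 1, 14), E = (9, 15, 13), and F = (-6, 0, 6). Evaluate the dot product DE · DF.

-32

DE = E − D = (2, 14, -1)
DF = F − D = (-13, -1, -8)
DE · DF = 2·(-13) + 14·(-1) + (-1)·(-8) = -26 - 14 + 8 = -32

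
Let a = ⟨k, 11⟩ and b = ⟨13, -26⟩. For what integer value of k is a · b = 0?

22

a · b = k·13 + 11·(-26) = -286 + 13k
Set equal to 0: 13k = 286, so k = 22.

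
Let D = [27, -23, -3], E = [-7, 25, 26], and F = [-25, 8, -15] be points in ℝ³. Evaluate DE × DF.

(-1475, -1916, 1442)

DE = (-34, 48, 29)
DF = (-52, 31, -12)
i: 48·(-12) - 29·31 = -576 - 899 = -1475
j: 29·(-52) - (-34)·(-12) = -1508 - 408 = -1916
k: (-34)·31 - 48·(-52) = -1054 - (-2496) = 1442
DE × DF = (-1475, -1916, 1442)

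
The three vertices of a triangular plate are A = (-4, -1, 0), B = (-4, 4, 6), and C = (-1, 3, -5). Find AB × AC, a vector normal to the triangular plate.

AB = (0, 5, 6)
AC = (3, 4, -5)
i: 5·(-5) - 6·4 = -25 - 24 = -49
j: 6·3 - 0·(-5) = 18 - 0 = 18
k: 0·4 - 5·3 = 0 - 15 = -15
AB × AC = (-49, 18, -15)

(-49, 18, -15)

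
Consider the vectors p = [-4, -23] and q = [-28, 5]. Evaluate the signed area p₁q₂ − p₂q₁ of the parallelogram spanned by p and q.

-664

(-4)·5 - (-23)·(-28) = -20 - 644 = -664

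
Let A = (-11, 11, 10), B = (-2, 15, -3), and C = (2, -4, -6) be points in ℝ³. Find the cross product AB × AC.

(-259, -25, -187)

AB = (9, 4, -13)
AC = (13, -15, -16)
i: 4·(-16) - (-13)·(-15) = -64 - 195 = -259
j: (-13)·13 - 9·(-16) = -169 - (-144) = -25
k: 9·(-15) - 4·13 = -135 - 52 = -187
AB × AC = (-259, -25, -187)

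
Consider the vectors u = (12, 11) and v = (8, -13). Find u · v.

-47

u · v = 12·8 + 11·(-13) = 96 - 143 = -47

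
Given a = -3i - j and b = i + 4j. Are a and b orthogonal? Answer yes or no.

a · b = (-3)·1 + (-1)·4 = -3 - 4 = -7
Nonzero, so the vectors are not orthogonal.

no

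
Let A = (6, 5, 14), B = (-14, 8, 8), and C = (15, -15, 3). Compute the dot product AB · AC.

-174

AB = B − A = (-20, 3, -6)
AC = C − A = (9, -20, -11)
AB · AC = (-20)·9 + 3·(-20) + (-6)·(-11) = -180 - 60 + 66 = -174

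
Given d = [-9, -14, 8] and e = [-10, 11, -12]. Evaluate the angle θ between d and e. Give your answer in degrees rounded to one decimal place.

117.0

d · e = (-9)·(-10) + (-14)·11 + 8·(-12) = 90 - 154 - 96 = -160
|d|² = 81 + 196 + 64 = 341,  |d| = √341 ≈ 18.466185
|e|² = 100 + 121 + 144 = 365,  |e| = √365 ≈ 19.104973
cos θ = -160 / (18.466185 · 19.104973) ≈ -0.45352
θ = arccos(-0.45352) ≈ 117.0°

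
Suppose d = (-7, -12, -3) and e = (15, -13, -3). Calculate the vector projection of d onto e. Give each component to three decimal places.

(2.233, -1.935, -0.447)

d · e = (-7)·15 + (-12)·(-13) + (-3)·(-3) = -105 + 156 + 9 = 60
|e|² = 225 + 169 + 9 = 403
proj_e d = (60/403) · (15, -13, -3) ≈ (2.233, -1.935, -0.447)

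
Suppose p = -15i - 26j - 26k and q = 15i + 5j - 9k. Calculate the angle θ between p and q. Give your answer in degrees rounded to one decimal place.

p · q = (-15)·15 + (-26)·5 + (-26)·(-9) = -225 - 130 + 234 = -121
|p|² = 225 + 676 + 676 = 1577,  |p| = √1577 ≈ 39.711459
|q|² = 225 + 25 + 81 = 331,  |q| = √331 ≈ 18.193405
cos θ = -121 / (39.711459 · 18.193405) ≈ -0.16748
θ = arccos(-0.16748) ≈ 99.6°

99.6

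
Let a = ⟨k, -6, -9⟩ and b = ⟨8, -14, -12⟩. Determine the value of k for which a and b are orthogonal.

a · b = k·8 + (-6)·(-14) + (-9)·(-12) = 192 + 8k
Set equal to 0: 8k = -192, so k = -24.

-24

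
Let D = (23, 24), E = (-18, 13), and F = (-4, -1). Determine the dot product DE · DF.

1382

DE = E − D = (-41, -11)
DF = F − D = (-27, -25)
DE · DF = (-41)·(-27) + (-11)·(-25) = 1107 + 275 = 1382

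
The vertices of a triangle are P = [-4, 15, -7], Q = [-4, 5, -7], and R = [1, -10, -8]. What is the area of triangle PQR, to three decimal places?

25.495

PQ = (0, -10, 0),  PR = (5, -25, -1)
i: (-10)·(-1) - 0·(-25) = 10 - 0 = 10
j: 0·5 - 0·(-1) = 0 - 0 = 0
k: 0·(-25) - (-10)·5 = 0 - (-50) = 50
PQ × PR = (10, 0, 50)
|PQ × PR| = √2600 ≈ 50.9902
area = ½ · 50.9902 ≈ 25.495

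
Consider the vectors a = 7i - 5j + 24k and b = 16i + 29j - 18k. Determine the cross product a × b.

i: (-5)·(-18) - 24·29 = 90 - 696 = -606
j: 24·16 - 7·(-18) = 384 - (-126) = 510
k: 7·29 - (-5)·16 = 203 - (-80) = 283
a × b = (-606, 510, 283)

(-606, 510, 283)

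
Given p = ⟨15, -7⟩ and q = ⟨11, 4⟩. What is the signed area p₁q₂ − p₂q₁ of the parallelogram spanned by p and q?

137

15·4 - (-7)·11 = 60 - (-77) = 137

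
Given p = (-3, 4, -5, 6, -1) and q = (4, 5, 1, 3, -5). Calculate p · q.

p · q = (-3)·4 + 4·5 + (-5)·1 + 6·3 + (-1)·(-5) = -12 + 20 - 5 + 18 + 5 = 26

26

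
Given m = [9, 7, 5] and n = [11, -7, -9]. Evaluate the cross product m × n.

(-28, 136, -140)

i: 7·(-9) - 5·(-7) = -63 - (-35) = -28
j: 5·11 - 9·(-9) = 55 - (-81) = 136
k: 9·(-7) - 7·11 = -63 - 77 = -140
m × n = (-28, 136, -140)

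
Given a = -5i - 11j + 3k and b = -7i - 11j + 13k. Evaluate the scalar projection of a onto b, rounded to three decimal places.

a · b = (-5)·(-7) + (-11)·(-11) + 3·13 = 35 + 121 + 39 = 195
|b| = √(49 + 121 + 169) = √339 ≈ 18.4120
comp_b a = 195 / √339 ≈ 10.591

10.591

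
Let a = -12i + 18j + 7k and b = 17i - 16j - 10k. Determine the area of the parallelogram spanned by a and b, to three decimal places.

i: 18·(-10) - 7·(-16) = -180 - (-112) = -68
j: 7·17 - (-12)·(-10) = 119 - 120 = -1
k: (-12)·(-16) - 18·17 = 192 - 306 = -114
a × b = (-68, -1, -114)
|a × b| = √((-68)² + (-1)² + (-114)²) = √17621 ≈ 132.7441

132.744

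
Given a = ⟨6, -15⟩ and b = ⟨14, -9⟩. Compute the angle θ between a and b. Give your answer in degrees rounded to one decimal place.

a · b = 6·14 + (-15)·(-9) = 84 + 135 = 219
|a|² = 36 + 225 = 261,  |a| = √261 ≈ 16.155494
|b|² = 196 + 81 = 277,  |b| = √277 ≈ 16.643317
cos θ = 219 / (16.155494 · 16.643317) ≈ 0.81449
θ = arccos(0.81449) ≈ 35.5°

35.5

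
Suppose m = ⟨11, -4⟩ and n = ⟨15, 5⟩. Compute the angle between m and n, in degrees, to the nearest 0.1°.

m · n = 11·15 + (-4)·5 = 165 - 20 = 145
|m|² = 121 + 16 = 137,  |m| = √137 ≈ 11.704700
|n|² = 225 + 25 = 250,  |n| = √250 ≈ 15.811388
cos θ = 145 / (11.704700 · 15.811388) ≈ 0.78350
θ = arccos(0.78350) ≈ 38.4°

38.4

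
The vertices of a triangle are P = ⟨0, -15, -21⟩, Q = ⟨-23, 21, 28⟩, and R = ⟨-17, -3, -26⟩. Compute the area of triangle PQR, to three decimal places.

632.737

PQ = (-23, 36, 49),  PR = (-17, 12, -5)
i: 36·(-5) - 49·12 = -180 - 588 = -768
j: 49·(-17) - (-23)·(-5) = -833 - 115 = -948
k: (-23)·12 - 36·(-17) = -276 - (-612) = 336
PQ × PR = (-768, -948, 336)
|PQ × PR| = √1601424 ≈ 1265.4738
area = ½ · 1265.4738 ≈ 632.737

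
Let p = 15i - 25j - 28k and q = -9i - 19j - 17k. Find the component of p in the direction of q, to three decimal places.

p · q = 15·(-9) + (-25)·(-19) + (-28)·(-17) = -135 + 475 + 476 = 816
|q| = √(81 + 361 + 289) = √731 ≈ 27.0370
comp_q p = 816 / √731 ≈ 30.181

30.181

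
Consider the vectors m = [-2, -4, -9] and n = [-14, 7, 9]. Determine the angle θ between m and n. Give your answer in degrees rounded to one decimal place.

m · n = (-2)·(-14) + (-4)·7 + (-9)·9 = 28 - 28 - 81 = -81
|m|² = 4 + 16 + 81 = 101,  |m| = √101 ≈ 10.049876
|n|² = 196 + 49 + 81 = 326,  |n| = √326 ≈ 18.055470
cos θ = -81 / (10.049876 · 18.055470) ≈ -0.44639
θ = arccos(-0.44639) ≈ 116.5°

116.5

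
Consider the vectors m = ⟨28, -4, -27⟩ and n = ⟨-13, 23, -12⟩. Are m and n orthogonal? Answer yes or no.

m · n = 28·(-13) + (-4)·23 + (-27)·(-12) = -364 - 92 + 324 = -132
Nonzero, so the vectors are not orthogonal.

no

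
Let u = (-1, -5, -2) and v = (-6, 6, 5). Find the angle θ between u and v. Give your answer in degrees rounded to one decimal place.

129.1

u · v = (-1)·(-6) + (-5)·6 + (-2)·5 = 6 - 30 - 10 = -34
|u|² = 1 + 25 + 4 = 30,  |u| = √30 ≈ 5.477226
|v|² = 36 + 36 + 25 = 97,  |v| = √97 ≈ 9.848858
cos θ = -34 / (5.477226 · 9.848858) ≈ -0.63028
θ = arccos(-0.63028) ≈ 129.1°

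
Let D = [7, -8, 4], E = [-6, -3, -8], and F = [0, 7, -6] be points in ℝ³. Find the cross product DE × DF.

DE = (-13, 5, -12)
DF = (-7, 15, -10)
i: 5·(-10) - (-12)·15 = -50 - (-180) = 130
j: (-12)·(-7) - (-13)·(-10) = 84 - 130 = -46
k: (-13)·15 - 5·(-7) = -195 - (-35) = -160
DE × DF = (130, -46, -160)

(130, -46, -160)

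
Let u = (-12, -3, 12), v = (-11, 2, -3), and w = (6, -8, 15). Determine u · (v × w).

v × w:
i: 2·15 - (-3)·(-8) = 30 - 24 = 6
j: (-3)·6 - (-11)·15 = -18 - (-165) = 147
k: (-11)·(-8) - 2·6 = 88 - 12 = 76
v × w = (6, 147, 76)
u · (v × w) = (-12)·6 + (-3)·147 + 12·76 = -72 - 441 + 912 = 399

399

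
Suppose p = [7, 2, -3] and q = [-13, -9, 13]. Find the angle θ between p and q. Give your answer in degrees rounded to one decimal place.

156.7

p · q = 7·(-13) + 2·(-9) + (-3)·13 = -91 - 18 - 39 = -148
|p|² = 49 + 4 + 9 = 62,  |p| = √62 ≈ 7.874008
|q|² = 169 + 81 + 169 = 419,  |q| = √419 ≈ 20.469489
cos θ = -148 / (7.874008 · 20.469489) ≈ -0.91825
θ = arccos(-0.91825) ≈ 156.7°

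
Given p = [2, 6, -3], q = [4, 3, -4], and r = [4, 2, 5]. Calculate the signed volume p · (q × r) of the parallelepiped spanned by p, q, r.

q × r:
i: 3·5 - (-4)·2 = 15 - (-8) = 23
j: (-4)·4 - 4·5 = -16 - 20 = -36
k: 4·2 - 3·4 = 8 - 12 = -4
q × r = (23, -36, -4)
p · (q × r) = 2·23 + 6·(-36) + (-3)·(-4) = 46 - 216 + 12 = -158

-158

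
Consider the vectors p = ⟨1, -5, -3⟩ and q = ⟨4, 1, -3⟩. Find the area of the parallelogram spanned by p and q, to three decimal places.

29.086

i: (-5)·(-3) - (-3)·1 = 15 - (-3) = 18
j: (-3)·4 - 1·(-3) = -12 - (-3) = -9
k: 1·1 - (-5)·4 = 1 - (-20) = 21
p × q = (18, -9, 21)
|p × q| = √(18² + (-9)² + 21²) = √846 ≈ 29.0861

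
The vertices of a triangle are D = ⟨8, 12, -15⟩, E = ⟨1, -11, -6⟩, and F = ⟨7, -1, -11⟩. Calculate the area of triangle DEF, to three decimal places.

37.450

DE = (-7, -23, 9),  DF = (-1, -13, 4)
i: (-23)·4 - 9·(-13) = -92 - (-117) = 25
j: 9·(-1) - (-7)·4 = -9 - (-28) = 19
k: (-7)·(-13) - (-23)·(-1) = 91 - 23 = 68
DE × DF = (25, 19, 68)
|DE × DF| = √5610 ≈ 74.8999
area = ½ · 74.8999 ≈ 37.450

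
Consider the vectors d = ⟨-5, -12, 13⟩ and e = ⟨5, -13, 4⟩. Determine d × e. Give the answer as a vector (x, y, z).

(121, 85, 125)

i: (-12)·4 - 13·(-13) = -48 - (-169) = 121
j: 13·5 - (-5)·4 = 65 - (-20) = 85
k: (-5)·(-13) - (-12)·5 = 65 - (-60) = 125
d × e = (121, 85, 125)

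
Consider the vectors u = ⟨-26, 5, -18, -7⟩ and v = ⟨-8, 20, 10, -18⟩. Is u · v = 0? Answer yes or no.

u · v = (-26)·(-8) + 5·20 + (-18)·10 + (-7)·(-18) = 208 + 100 - 180 + 126 = 254
Nonzero, so the vectors are not orthogonal.

no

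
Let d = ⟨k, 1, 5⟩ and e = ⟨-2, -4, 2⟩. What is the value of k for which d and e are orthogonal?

3

d · e = k·(-2) + 1·(-4) + 5·2 = 6 - 2k
Set equal to 0: -2k = -6, so k = 3.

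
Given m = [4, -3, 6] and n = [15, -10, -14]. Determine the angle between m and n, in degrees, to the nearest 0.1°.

m · n = 4·15 + (-3)·(-10) + 6·(-14) = 60 + 30 - 84 = 6
|m|² = 16 + 9 + 36 = 61,  |m| = √61 ≈ 7.810250
|n|² = 225 + 100 + 196 = 521,  |n| = √521 ≈ 22.825424
cos θ = 6 / (7.810250 · 22.825424) ≈ 0.03366
θ = arccos(0.03366) ≈ 88.1°

88.1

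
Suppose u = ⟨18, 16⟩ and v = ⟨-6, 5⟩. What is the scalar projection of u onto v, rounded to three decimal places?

-3.585

u · v = 18·(-6) + 16·5 = -108 + 80 = -28
|v| = √(36 + 25) = √61 ≈ 7.8102
comp_v u = -28 / √61 ≈ -3.585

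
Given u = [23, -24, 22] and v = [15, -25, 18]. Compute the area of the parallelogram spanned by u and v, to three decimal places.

i: (-24)·18 - 22·(-25) = -432 - (-550) = 118
j: 22·15 - 23·18 = 330 - 414 = -84
k: 23·(-25) - (-24)·15 = -575 - (-360) = -215
u × v = (118, -84, -215)
|u × v| = √(118² + (-84)² + (-215)²) = √67205 ≈ 259.2393

259.239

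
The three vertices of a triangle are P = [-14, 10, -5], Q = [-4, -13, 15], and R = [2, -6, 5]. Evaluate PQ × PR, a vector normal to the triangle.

(90, 220, 208)

PQ = (10, -23, 20)
PR = (16, -16, 10)
i: (-23)·10 - 20·(-16) = -230 - (-320) = 90
j: 20·16 - 10·10 = 320 - 100 = 220
k: 10·(-16) - (-23)·16 = -160 - (-368) = 208
PQ × PR = (90, 220, 208)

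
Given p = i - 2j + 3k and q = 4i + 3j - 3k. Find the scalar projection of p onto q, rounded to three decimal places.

-1.886

p · q = 1·4 + (-2)·3 + 3·(-3) = 4 - 6 - 9 = -11
|q| = √(16 + 9 + 9) = √34 ≈ 5.8310
comp_q p = -11 / √34 ≈ -1.886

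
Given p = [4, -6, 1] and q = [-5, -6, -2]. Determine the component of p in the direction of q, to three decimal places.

1.736

p · q = 4·(-5) + (-6)·(-6) + 1·(-2) = -20 + 36 - 2 = 14
|q| = √(25 + 36 + 4) = √65 ≈ 8.0623
comp_q p = 14 / √65 ≈ 1.736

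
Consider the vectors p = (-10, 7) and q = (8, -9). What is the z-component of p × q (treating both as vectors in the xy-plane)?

(-10)·(-9) - 7·8 = 90 - 56 = 34

34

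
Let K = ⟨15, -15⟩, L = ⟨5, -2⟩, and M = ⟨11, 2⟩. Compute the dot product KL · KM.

KL = L − K = (-10, 13)
KM = M − K = (-4, 17)
KL · KM = (-10)·(-4) + 13·17 = 40 + 221 = 261

261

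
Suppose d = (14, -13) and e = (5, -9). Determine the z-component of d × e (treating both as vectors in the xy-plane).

14·(-9) - (-13)·5 = -126 - (-65) = -61

-61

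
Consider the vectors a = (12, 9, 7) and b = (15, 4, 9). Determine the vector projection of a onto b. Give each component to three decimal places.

(12.997, 3.466, 7.798)

a · b = 12·15 + 9·4 + 7·9 = 180 + 36 + 63 = 279
|b|² = 225 + 16 + 81 = 322
proj_b a = (279/322) · (15, 4, 9) ≈ (12.997, 3.466, 7.798)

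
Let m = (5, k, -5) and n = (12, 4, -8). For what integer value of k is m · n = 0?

m · n = 5·12 + k·4 + (-5)·(-8) = 100 + 4k
Set equal to 0: 4k = -100, so k = -25.

-25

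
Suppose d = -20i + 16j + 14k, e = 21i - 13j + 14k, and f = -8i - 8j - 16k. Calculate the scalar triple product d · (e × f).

e × f:
i: (-13)·(-16) - 14·(-8) = 208 - (-112) = 320
j: 14·(-8) - 21·(-16) = -112 - (-336) = 224
k: 21·(-8) - (-13)·(-8) = -168 - 104 = -272
e × f = (320, 224, -272)
d · (e × f) = (-20)·320 + 16·224 + 14·(-272) = -6400 + 3584 - 3808 = -6624

-6624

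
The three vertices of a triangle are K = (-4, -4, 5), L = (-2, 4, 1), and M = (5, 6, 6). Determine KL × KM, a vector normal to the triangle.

KL = (2, 8, -4)
KM = (9, 10, 1)
i: 8·1 - (-4)·10 = 8 - (-40) = 48
j: (-4)·9 - 2·1 = -36 - 2 = -38
k: 2·10 - 8·9 = 20 - 72 = -52
KL × KM = (48, -38, -52)

(48, -38, -52)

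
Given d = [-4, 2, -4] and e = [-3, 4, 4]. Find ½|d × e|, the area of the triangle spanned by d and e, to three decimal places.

19.105

i: 2·4 - (-4)·4 = 8 - (-16) = 24
j: (-4)·(-3) - (-4)·4 = 12 - (-16) = 28
k: (-4)·4 - 2·(-3) = -16 - (-6) = -10
d × e = (24, 28, -10)
|d × e| = √(24² + 28² + (-10)²) = √1460 ≈ 38.2099
area = ½ · 38.2099 ≈ 19.105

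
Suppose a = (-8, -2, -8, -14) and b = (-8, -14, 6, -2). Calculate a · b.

72

a · b = (-8)·(-8) + (-2)·(-14) + (-8)·6 + (-14)·(-2) = 64 + 28 - 48 + 28 = 72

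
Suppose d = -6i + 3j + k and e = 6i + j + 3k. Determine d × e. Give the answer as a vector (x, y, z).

(8, 24, -24)

i: 3·3 - 1·1 = 9 - 1 = 8
j: 1·6 - (-6)·3 = 6 - (-18) = 24
k: (-6)·1 - 3·6 = -6 - 18 = -24
d × e = (8, 24, -24)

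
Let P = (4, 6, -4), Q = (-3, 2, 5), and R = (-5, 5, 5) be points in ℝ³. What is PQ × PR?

(-27, -18, -29)

PQ = (-7, -4, 9)
PR = (-9, -1, 9)
i: (-4)·9 - 9·(-1) = -36 - (-9) = -27
j: 9·(-9) - (-7)·9 = -81 - (-63) = -18
k: (-7)·(-1) - (-4)·(-9) = 7 - 36 = -29
PQ × PR = (-27, -18, -29)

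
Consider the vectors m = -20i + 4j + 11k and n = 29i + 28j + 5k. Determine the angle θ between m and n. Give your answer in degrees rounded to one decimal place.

116.0

m · n = (-20)·29 + 4·28 + 11·5 = -580 + 112 + 55 = -413
|m|² = 400 + 16 + 121 = 537,  |m| = √537 ≈ 23.173260
|n|² = 841 + 784 + 25 = 1650,  |n| = √1650 ≈ 40.620192
cos θ = -413 / (23.173260 · 40.620192) ≈ -0.43875
θ = arccos(-0.43875) ≈ 116.0°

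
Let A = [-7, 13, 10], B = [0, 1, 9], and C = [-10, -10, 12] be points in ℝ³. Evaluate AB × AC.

(-47, -11, -197)

AB = (7, -12, -1)
AC = (-3, -23, 2)
i: (-12)·2 - (-1)·(-23) = -24 - 23 = -47
j: (-1)·(-3) - 7·2 = 3 - 14 = -11
k: 7·(-23) - (-12)·(-3) = -161 - 36 = -197
AB × AC = (-47, -11, -197)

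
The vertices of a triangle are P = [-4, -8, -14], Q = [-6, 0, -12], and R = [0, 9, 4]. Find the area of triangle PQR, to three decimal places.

PQ = (-2, 8, 2),  PR = (4, 17, 18)
i: 8·18 - 2·17 = 144 - 34 = 110
j: 2·4 - (-2)·18 = 8 - (-36) = 44
k: (-2)·17 - 8·4 = -34 - 32 = -66
PQ × PR = (110, 44, -66)
|PQ × PR| = √18392 ≈ 135.6171
area = ½ · 135.6171 ≈ 67.809

67.809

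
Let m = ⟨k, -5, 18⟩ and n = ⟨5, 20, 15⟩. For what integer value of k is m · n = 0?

m · n = k·5 + (-5)·20 + 18·15 = 170 + 5k
Set equal to 0: 5k = -170, so k = -34.

-34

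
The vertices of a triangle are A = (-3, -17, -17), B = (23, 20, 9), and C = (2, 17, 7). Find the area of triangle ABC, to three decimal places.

AB = (26, 37, 26),  AC = (5, 34, 24)
i: 37·24 - 26·34 = 888 - 884 = 4
j: 26·5 - 26·24 = 130 - 624 = -494
k: 26·34 - 37·5 = 884 - 185 = 699
AB × AC = (4, -494, 699)
|AB × AC| = √732653 ≈ 855.9515
area = ½ · 855.9515 ≈ 427.976

427.976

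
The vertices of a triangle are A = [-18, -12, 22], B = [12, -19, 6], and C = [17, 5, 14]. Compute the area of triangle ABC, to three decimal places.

441.591

AB = (30, -7, -16),  AC = (35, 17, -8)
i: (-7)·(-8) - (-16)·17 = 56 - (-272) = 328
j: (-16)·35 - 30·(-8) = -560 - (-240) = -320
k: 30·17 - (-7)·35 = 510 - (-245) = 755
AB × AC = (328, -320, 755)
|AB × AC| = √780009 ≈ 883.1812
area = ½ · 883.1812 ≈ 441.591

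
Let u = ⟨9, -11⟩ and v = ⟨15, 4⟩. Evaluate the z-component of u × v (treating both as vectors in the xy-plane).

201

9·4 - (-11)·15 = 36 - (-165) = 201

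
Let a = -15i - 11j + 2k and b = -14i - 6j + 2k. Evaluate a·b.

280

a · b = (-15)·(-14) + (-11)·(-6) + 2·2 = 210 + 66 + 4 = 280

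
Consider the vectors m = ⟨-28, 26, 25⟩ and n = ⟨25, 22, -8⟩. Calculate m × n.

(-758, 401, -1266)

i: 26·(-8) - 25·22 = -208 - 550 = -758
j: 25·25 - (-28)·(-8) = 625 - 224 = 401
k: (-28)·22 - 26·25 = -616 - 650 = -1266
m × n = (-758, 401, -1266)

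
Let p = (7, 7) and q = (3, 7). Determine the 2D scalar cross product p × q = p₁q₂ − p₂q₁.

28

7·7 - 7·3 = 49 - 21 = 28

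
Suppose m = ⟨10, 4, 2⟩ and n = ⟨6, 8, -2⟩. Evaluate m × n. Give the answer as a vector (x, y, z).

i: 4·(-2) - 2·8 = -8 - 16 = -24
j: 2·6 - 10·(-2) = 12 - (-20) = 32
k: 10·8 - 4·6 = 80 - 24 = 56
m × n = (-24, 32, 56)

(-24, 32, 56)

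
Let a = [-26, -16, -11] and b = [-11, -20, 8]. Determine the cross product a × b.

i: (-16)·8 - (-11)·(-20) = -128 - 220 = -348
j: (-11)·(-11) - (-26)·8 = 121 - (-208) = 329
k: (-26)·(-20) - (-16)·(-11) = 520 - 176 = 344
a × b = (-348, 329, 344)

(-348, 329, 344)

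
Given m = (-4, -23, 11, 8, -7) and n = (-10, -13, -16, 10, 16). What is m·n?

131

m · n = (-4)·(-10) + (-23)·(-13) + 11·(-16) + 8·10 + (-7)·16 = 40 + 299 - 176 + 80 - 112 = 131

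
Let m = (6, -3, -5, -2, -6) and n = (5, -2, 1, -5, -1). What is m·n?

m · n = 6·5 + (-3)·(-2) + (-5)·1 + (-2)·(-5) + (-6)·(-1) = 30 + 6 - 5 + 10 + 6 = 47

47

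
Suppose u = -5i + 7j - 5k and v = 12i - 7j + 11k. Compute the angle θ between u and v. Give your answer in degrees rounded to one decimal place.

u · v = (-5)·12 + 7·(-7) + (-5)·11 = -60 - 49 - 55 = -164
|u|² = 25 + 49 + 25 = 99,  |u| = √99 ≈ 9.949874
|v|² = 144 + 49 + 121 = 314,  |v| = √314 ≈ 17.720045
cos θ = -164 / (9.949874 · 17.720045) ≈ -0.93017
θ = arccos(-0.93017) ≈ 158.5°

158.5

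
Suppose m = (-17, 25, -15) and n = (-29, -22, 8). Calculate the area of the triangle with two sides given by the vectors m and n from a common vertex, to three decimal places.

622.644

i: 25·8 - (-15)·(-22) = 200 - 330 = -130
j: (-15)·(-29) - (-17)·8 = 435 - (-136) = 571
k: (-17)·(-22) - 25·(-29) = 374 - (-725) = 1099
m × n = (-130, 571, 1099)
|m × n| = √((-130)² + 571² + 1099²) = √1550742 ≈ 1245.2879
area = ½ · 1245.2879 ≈ 622.644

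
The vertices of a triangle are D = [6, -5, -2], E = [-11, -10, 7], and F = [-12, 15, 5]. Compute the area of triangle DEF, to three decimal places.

DE = (-17, -5, 9),  DF = (-18, 20, 7)
i: (-5)·7 - 9·20 = -35 - 180 = -215
j: 9·(-18) - (-17)·7 = -162 - (-119) = -43
k: (-17)·20 - (-5)·(-18) = -340 - 90 = -430
DE × DF = (-215, -43, -430)
|DE × DF| = √232974 ≈ 482.6738
area = ½ · 482.6738 ≈ 241.337

241.337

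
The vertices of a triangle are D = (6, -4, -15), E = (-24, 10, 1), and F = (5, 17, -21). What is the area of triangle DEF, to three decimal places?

DE = (-30, 14, 16),  DF = (-1, 21, -6)
i: 14·(-6) - 16·21 = -84 - 336 = -420
j: 16·(-1) - (-30)·(-6) = -16 - 180 = -196
k: (-30)·21 - 14·(-1) = -630 - (-14) = -616
DE × DF = (-420, -196, -616)
|DE × DF| = √594272 ≈ 770.8904
area = ½ · 770.8904 ≈ 385.445

385.445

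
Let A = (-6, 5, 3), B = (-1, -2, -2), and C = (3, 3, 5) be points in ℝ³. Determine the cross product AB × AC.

(-24, -55, 53)

AB = (5, -7, -5)
AC = (9, -2, 2)
i: (-7)·2 - (-5)·(-2) = -14 - 10 = -24
j: (-5)·9 - 5·2 = -45 - 10 = -55
k: 5·(-2) - (-7)·9 = -10 - (-63) = 53
AB × AC = (-24, -55, 53)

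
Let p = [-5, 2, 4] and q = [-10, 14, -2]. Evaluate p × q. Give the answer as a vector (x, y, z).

(-60, -50, -50)

i: 2·(-2) - 4·14 = -4 - 56 = -60
j: 4·(-10) - (-5)·(-2) = -40 - 10 = -50
k: (-5)·14 - 2·(-10) = -70 - (-20) = -50
p × q = (-60, -50, -50)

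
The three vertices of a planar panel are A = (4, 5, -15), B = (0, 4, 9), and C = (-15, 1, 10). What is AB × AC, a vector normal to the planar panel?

AB = (-4, -1, 24)
AC = (-19, -4, 25)
i: (-1)·25 - 24·(-4) = -25 - (-96) = 71
j: 24·(-19) - (-4)·25 = -456 - (-100) = -356
k: (-4)·(-4) - (-1)·(-19) = 16 - 19 = -3
AB × AC = (71, -356, -3)

(71, -356, -3)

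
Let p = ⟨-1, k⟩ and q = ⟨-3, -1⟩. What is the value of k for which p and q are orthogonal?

3

p · q = (-1)·(-3) + k·(-1) = 3 - 1k
Set equal to 0: -1k = -3, so k = 3.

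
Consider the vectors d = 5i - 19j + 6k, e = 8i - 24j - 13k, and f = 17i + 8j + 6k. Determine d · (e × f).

7743

e × f:
i: (-24)·6 - (-13)·8 = -144 - (-104) = -40
j: (-13)·17 - 8·6 = -221 - 48 = -269
k: 8·8 - (-24)·17 = 64 - (-408) = 472
e × f = (-40, -269, 472)
d · (e × f) = 5·(-40) + (-19)·(-269) + 6·472 = -200 + 5111 + 2832 = 7743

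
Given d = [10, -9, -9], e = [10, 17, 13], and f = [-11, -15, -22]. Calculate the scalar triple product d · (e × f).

e × f:
i: 17·(-22) - 13·(-15) = -374 - (-195) = -179
j: 13·(-11) - 10·(-22) = -143 - (-220) = 77
k: 10·(-15) - 17·(-11) = -150 - (-187) = 37
e × f = (-179, 77, 37)
d · (e × f) = 10·(-179) + (-9)·77 + (-9)·37 = -1790 - 693 - 333 = -2816

-2816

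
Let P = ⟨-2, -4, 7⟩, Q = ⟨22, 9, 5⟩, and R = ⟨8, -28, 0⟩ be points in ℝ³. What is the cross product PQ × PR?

PQ = (24, 13, -2)
PR = (10, -24, -7)
i: 13·(-7) - (-2)·(-24) = -91 - 48 = -139
j: (-2)·10 - 24·(-7) = -20 - (-168) = 148
k: 24·(-24) - 13·10 = -576 - 130 = -706
PQ × PR = (-139, 148, -706)

(-139, 148, -706)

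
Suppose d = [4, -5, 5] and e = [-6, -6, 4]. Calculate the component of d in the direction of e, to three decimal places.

d · e = 4·(-6) + (-5)·(-6) + 5·4 = -24 + 30 + 20 = 26
|e| = √(36 + 36 + 16) = √88 ≈ 9.3808
comp_e d = 26 / √88 ≈ 2.772

2.772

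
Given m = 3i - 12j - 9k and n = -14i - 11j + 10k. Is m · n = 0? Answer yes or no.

yes

m · n = 3·(-14) + (-12)·(-11) + (-9)·10 = -42 + 132 - 90 = 0
Zero, so the vectors are orthogonal.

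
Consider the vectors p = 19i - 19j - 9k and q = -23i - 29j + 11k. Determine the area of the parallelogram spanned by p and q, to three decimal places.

1094.097

i: (-19)·11 - (-9)·(-29) = -209 - 261 = -470
j: (-9)·(-23) - 19·11 = 207 - 209 = -2
k: 19·(-29) - (-19)·(-23) = -551 - 437 = -988
p × q = (-470, -2, -988)
|p × q| = √((-470)² + (-2)² + (-988)²) = √1197048 ≈ 1094.0969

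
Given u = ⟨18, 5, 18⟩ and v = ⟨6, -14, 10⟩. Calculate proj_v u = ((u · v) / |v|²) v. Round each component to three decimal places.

u · v = 18·6 + 5·(-14) + 18·10 = 108 - 70 + 180 = 218
|v|² = 36 + 196 + 100 = 332
proj_v u = (218/332) · (6, -14, 10) ≈ (3.940, -9.193, 6.566)

(3.940, -9.193, 6.566)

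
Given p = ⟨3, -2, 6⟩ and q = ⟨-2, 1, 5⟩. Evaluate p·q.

22

p · q = 3·(-2) + (-2)·1 + 6·5 = -6 - 2 + 30 = 22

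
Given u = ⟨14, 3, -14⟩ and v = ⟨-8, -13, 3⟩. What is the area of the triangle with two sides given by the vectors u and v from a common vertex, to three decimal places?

122.263

i: 3·3 - (-14)·(-13) = 9 - 182 = -173
j: (-14)·(-8) - 14·3 = 112 - 42 = 70
k: 14·(-13) - 3·(-8) = -182 - (-24) = -158
u × v = (-173, 70, -158)
|u × v| = √((-173)² + 70² + (-158)²) = √59793 ≈ 244.5261
area = ½ · 244.5261 ≈ 122.263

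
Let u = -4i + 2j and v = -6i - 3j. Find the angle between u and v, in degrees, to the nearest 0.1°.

53.1

u · v = (-4)·(-6) + 2·(-3) = 24 - 6 = 18
|u|² = 16 + 4 = 20,  |u| = √20 ≈ 4.472136
|v|² = 36 + 9 = 45,  |v| = √45 ≈ 6.708204
cos θ = 18 / (4.472136 · 6.708204) ≈ 0.60000
θ = arccos(0.60000) ≈ 53.1°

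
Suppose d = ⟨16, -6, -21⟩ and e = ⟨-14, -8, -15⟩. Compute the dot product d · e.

139

d · e = 16·(-14) + (-6)·(-8) + (-21)·(-15) = -224 + 48 + 315 = 139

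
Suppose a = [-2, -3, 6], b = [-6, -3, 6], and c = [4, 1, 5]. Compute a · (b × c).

-84

b × c:
i: (-3)·5 - 6·1 = -15 - 6 = -21
j: 6·4 - (-6)·5 = 24 - (-30) = 54
k: (-6)·1 - (-3)·4 = -6 - (-12) = 6
b × c = (-21, 54, 6)
a · (b × c) = (-2)·(-21) + (-3)·54 + 6·6 = 42 - 162 + 36 = -84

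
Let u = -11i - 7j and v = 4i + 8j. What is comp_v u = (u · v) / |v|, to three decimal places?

-11.180

u · v = (-11)·4 + (-7)·8 = -44 - 56 = -100
|v| = √(16 + 64) = √80 ≈ 8.9443
comp_v u = -100 / √80 ≈ -11.180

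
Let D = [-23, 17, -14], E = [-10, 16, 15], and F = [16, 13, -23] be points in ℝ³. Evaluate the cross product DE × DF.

(125, 1248, -13)

DE = (13, -1, 29)
DF = (39, -4, -9)
i: (-1)·(-9) - 29·(-4) = 9 - (-116) = 125
j: 29·39 - 13·(-9) = 1131 - (-117) = 1248
k: 13·(-4) - (-1)·39 = -52 - (-39) = -13
DE × DF = (125, 1248, -13)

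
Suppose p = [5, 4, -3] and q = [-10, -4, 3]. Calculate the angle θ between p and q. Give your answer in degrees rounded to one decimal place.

p · q = 5·(-10) + 4·(-4) + (-3)·3 = -50 - 16 - 9 = -75
|p|² = 25 + 16 + 9 = 50,  |p| = √50 ≈ 7.071068
|q|² = 100 + 16 + 9 = 125,  |q| = √125 ≈ 11.180340
cos θ = -75 / (7.071068 · 11.180340) ≈ -0.94868
θ = arccos(-0.94868) ≈ 161.6°

161.6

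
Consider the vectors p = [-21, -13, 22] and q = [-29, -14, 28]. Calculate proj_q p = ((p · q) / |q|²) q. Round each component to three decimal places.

(-22.407, -10.817, 21.634)

p · q = (-21)·(-29) + (-13)·(-14) + 22·28 = 609 + 182 + 616 = 1407
|q|² = 841 + 196 + 784 = 1821
proj_q p = (1407/1821) · (-29, -14, 28) ≈ (-22.407, -10.817, 21.634)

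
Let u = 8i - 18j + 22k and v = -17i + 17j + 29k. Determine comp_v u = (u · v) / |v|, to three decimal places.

u · v = 8·(-17) + (-18)·17 + 22·29 = -136 - 306 + 638 = 196
|v| = √(289 + 289 + 841) = √1419 ≈ 37.6696
comp_v u = 196 / √1419 ≈ 5.203

5.203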